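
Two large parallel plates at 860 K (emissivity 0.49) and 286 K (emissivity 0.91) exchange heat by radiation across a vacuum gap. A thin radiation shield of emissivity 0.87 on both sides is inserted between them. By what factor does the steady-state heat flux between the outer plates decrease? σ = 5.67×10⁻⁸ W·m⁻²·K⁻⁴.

factor ≈ 1.61

Without shield: q₀ = σΔ(T⁴)/(1/ε₁+1/ε₂−1) with denominator 2.140.
With shield the two gaps are in series; the resistances add: (1/ε₁+1/ε_s−1)+(1/ε_s+1/ε₂−1) = 2.190+1.248 = 3.439.
Heat-flux ratio q₀/q = 3.439/2.140.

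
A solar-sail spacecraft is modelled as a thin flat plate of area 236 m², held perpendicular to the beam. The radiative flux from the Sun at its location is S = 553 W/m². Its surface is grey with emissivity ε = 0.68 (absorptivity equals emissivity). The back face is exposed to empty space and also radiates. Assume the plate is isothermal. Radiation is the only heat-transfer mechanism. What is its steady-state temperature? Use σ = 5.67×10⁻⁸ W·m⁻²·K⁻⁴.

At equilibrium, absorbed power = emitted power.
Absorbing cross-section = A = 236.0 m²; emitting surface = 2A = 472.0 m² (ratio 2).
εS·A_cross = εσ·A_surf·T⁴  ⇒  T⁴ = S/(2σ)   (ε cancels).
T⁴ = 553/(2·5.67×10⁻⁸) = 4.877×10⁹ K⁴.
T = (4.877×10⁹)^(1/4).

T ≈ 264 K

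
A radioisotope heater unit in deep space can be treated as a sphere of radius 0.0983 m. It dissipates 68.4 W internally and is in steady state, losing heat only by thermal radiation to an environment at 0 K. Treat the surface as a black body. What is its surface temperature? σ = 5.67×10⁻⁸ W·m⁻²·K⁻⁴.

Steady state: internal power = radiated power, P = εσA T⁴.
Radiating area A = 4πr² = 0.1214 m².
T⁴ = P/(εσA) = 68.4/(1.0·5.67×10⁻⁸·0.1214) = 9.935×10⁹ K⁴.
T = (9.935×10⁹)^(1/4).

T ≈ 316 K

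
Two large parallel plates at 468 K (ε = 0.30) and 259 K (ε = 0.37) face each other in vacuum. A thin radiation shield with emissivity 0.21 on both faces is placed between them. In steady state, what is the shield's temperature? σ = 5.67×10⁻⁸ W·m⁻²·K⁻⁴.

In steady state the net flux on the hot side equals that on the cold side.
σ(T₁⁴−T_s⁴)/D₁ = σ(T_s⁴−T₂⁴)/D₂, with D₁ = 1/ε₁+1/ε_s−1 = 7.095, D₂ = 1/ε_s+1/ε₂−1 = 6.465.
Solve for T_s⁴: T_s⁴ = (D₂·T₁⁴ + D₁·T₂⁴)/(D₁+D₂) = 2.522×10¹⁰ K⁴.

T_s ≈ 399 K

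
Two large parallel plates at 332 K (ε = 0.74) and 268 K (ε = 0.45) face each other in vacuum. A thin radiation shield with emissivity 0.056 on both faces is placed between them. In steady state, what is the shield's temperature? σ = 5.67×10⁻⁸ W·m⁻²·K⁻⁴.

In steady state the net flux on the hot side equals that on the cold side.
σ(T₁⁴−T_s⁴)/D₁ = σ(T_s⁴−T₂⁴)/D₂, with D₁ = 1/ε₁+1/ε_s−1 = 18.21, D₂ = 1/ε_s+1/ε₂−1 = 19.08.
Solve for T_s⁴: T_s⁴ = (D₂·T₁⁴ + D₁·T₂⁴)/(D₁+D₂) = 8.736×10⁹ K⁴.

T_s ≈ 306 K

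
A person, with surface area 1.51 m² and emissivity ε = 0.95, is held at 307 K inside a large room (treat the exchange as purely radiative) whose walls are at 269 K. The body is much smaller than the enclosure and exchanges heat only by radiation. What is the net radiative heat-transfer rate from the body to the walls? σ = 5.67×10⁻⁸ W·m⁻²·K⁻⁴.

For a small grey body in a large enclosure: P_net = εσA(T_body⁴ − T_wall⁴).
A = 1.51 m²; T_body⁴ − T_wall⁴ = 8.883×10⁹ − 5.236×10⁹ = 3.647×10⁹ K⁴.
|P_net| = 0.95·5.67×10⁻⁸·1.510·3.647×10⁹.

P_net ≈ 297 W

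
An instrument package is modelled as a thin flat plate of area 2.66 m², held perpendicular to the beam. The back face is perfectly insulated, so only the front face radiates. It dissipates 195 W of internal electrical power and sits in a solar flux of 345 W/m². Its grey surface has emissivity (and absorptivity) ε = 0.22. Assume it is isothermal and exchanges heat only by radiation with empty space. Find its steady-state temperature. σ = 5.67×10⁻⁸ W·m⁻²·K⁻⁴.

At steady state, absorbed solar power + internal power = radiated power.
Absorbed: α·S·A_cross = 0.22·345·2.660 = 201.9 W (cross-section A).
Total input = 201.9 + 195 = 396.9 W.
Radiated: εσ·A_surf·T⁴ with A_surf = A = 2.660 m².
T⁴ = 396.9/(0.22·5.67×10⁻⁸·2.660) = 1.196×10¹⁰ K⁴.

T ≈ 331 K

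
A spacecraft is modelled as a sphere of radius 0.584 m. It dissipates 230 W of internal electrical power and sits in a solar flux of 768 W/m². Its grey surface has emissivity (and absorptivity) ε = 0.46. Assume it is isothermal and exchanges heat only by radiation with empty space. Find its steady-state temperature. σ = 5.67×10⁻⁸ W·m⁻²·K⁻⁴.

T ≈ 272 K

At steady state, absorbed solar power + internal power = radiated power.
Absorbed: α·S·A_cross = 0.46·768·1.071 = 378.5 W (cross-section πr²).
Total input = 378.5 + 230 = 608.5 W.
Radiated: εσ·A_surf·T⁴ with A_surf = 4πr² = 4.286 m².
T⁴ = 608.5/(0.46·5.67×10⁻⁸·4.286) = 5.444×10⁹ K⁴.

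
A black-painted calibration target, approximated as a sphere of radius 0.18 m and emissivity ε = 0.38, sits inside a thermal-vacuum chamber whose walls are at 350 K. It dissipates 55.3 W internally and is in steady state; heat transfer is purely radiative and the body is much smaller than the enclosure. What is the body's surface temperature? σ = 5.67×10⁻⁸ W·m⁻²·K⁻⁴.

For a small grey body in a large enclosure, net radiated power = εσA(T⁴ − T_w⁴).
Steady state: P = εσA(T⁴ − T_w⁴) with A = 4πr² = 0.4072 m².
T⁴ = P/(εσA) + T_w⁴ = 55.3/(0.38·5.67×10⁻⁸·0.4072) + (350)⁴
    = 6.304×10⁹ + 1.501×10¹⁰ = 2.131×10¹⁰ K⁴.

T ≈ 382 K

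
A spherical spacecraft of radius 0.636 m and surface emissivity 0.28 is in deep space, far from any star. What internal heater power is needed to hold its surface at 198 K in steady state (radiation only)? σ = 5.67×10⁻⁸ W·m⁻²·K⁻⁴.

P ≈ 124 W

P = εσ·4πr²·T⁴.
4πr² = 5.083 m²; T⁴ = 1.537×10⁹ K⁴.
P = 0.28·5.67×10⁻⁸·5.083·1.537×10⁹.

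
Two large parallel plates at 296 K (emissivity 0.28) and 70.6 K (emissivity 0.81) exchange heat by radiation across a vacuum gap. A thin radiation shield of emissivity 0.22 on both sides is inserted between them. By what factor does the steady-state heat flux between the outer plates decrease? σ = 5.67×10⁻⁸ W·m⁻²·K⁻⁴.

Without shield: q₀ = σΔ(T⁴)/(1/ε₁+1/ε₂−1) with denominator 3.806.
With shield the two gaps are in series; the resistances add: (1/ε₁+1/ε_s−1)+(1/ε_s+1/ε₂−1) = 7.117+4.780 = 11.90.
Heat-flux ratio q₀/q = 11.90/3.806.

factor ≈ 3.13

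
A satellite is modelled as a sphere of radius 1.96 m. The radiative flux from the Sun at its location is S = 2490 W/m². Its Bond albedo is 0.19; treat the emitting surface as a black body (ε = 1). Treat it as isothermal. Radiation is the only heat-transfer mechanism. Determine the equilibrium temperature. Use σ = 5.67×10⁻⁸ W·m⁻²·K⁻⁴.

At equilibrium, absorbed power = emitted power.
Absorbing cross-section = πr² = 12.07 m²; emitting surface = 4πr² = 48.27 m² (ratio 4).
(1−a)S·A_cross = εσ·A_surf·T⁴  ⇒  T⁴ = (1−a)S/(4σ).
T⁴ = 0.810·2490/(4·5.67×10⁻⁸) = 8.893×10⁹ K⁴.
T = (8.893×10⁹)^(1/4).

T ≈ 307 K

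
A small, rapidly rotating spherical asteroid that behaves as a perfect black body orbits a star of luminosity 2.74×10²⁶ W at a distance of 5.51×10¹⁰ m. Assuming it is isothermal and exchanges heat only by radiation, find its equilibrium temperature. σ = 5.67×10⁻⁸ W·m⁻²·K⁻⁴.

First find the stellar flux at distance d: S = L/(4πd²) = 2.74×10²⁶/(4π·(5.51×10¹⁰)²) = 7182 W/m².
For an isothermal sphere, absorbed (1−a)S·πr² = emitted σ·4πr²·T⁴, so T⁴ = (1−a)S/(4σ).
T⁴ = 1.00·7182/(4·5.67×10⁻⁸) = 3.167×10¹⁰ K⁴.

T ≈ 422 K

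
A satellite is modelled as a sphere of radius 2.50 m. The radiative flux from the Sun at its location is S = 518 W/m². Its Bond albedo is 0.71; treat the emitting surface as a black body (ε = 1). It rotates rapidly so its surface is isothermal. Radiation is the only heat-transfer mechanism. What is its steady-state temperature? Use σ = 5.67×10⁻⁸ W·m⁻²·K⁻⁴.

At equilibrium, absorbed power = emitted power.
Absorbing cross-section = πr² = 19.63 m²; emitting surface = 4πr² = 78.54 m² (ratio 4).
(1−a)S·A_cross = εσ·A_surf·T⁴  ⇒  T⁴ = (1−a)S/(4σ).
T⁴ = 0.290·518/(4·5.67×10⁻⁸) = 6.623×10⁸ K⁴.
T = (6.623×10⁸)^(1/4).

T ≈ 160 K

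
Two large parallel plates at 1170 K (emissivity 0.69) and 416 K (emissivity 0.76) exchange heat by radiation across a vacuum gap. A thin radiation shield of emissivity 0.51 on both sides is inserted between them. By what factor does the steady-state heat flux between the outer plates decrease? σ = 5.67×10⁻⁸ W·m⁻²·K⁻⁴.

factor ≈ 2.66

Without shield: q₀ = σΔ(T⁴)/(1/ε₁+1/ε₂−1) with denominator 1.765.
With shield the two gaps are in series; the resistances add: (1/ε₁+1/ε_s−1)+(1/ε_s+1/ε₂−1) = 2.410+2.277 = 4.687.
Heat-flux ratio q₀/q = 4.687/1.765.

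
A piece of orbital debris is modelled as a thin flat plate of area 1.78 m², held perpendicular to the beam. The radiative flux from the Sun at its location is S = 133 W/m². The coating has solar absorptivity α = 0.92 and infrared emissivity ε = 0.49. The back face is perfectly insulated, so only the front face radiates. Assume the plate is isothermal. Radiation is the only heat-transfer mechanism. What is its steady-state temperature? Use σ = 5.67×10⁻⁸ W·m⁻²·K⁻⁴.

At equilibrium, absorbed power = emitted power.
Absorbing cross-section = A = 1.780 m²; emitting surface = A = 1.780 m² (ratio 1).
αS·A_cross = εσ·A_surf·T⁴  ⇒  T⁴ = αS/(ε·1σ).
T⁴ = 0.920·133/(0.49·1·5.67×10⁻⁸) = 4.404×10⁹ K⁴.
T = (4.404×10⁹)^(1/4).

T ≈ 258 K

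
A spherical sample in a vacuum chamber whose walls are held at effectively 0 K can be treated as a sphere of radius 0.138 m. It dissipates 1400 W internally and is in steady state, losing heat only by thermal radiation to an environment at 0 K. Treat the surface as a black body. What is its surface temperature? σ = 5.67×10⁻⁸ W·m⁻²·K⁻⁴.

Steady state: internal power = radiated power, P = εσA T⁴.
Radiating area A = 4πr² = 0.2393 m².
T⁴ = P/(εσA) = 1400/(1.0·5.67×10⁻⁸·0.2393) = 1.032×10¹¹ K⁴.
T = (1.032×10¹¹)^(1/4).

T ≈ 567 K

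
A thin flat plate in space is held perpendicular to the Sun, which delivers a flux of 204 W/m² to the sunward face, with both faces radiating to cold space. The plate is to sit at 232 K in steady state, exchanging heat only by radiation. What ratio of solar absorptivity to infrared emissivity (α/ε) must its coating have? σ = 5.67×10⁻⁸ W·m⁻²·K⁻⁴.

Balance: αS·A = εσ·2A·T⁴ ⇒ α/ε = 2σT⁴/S.
α/ε = 2·5.67×10⁻⁸·(232)⁴/204 = 2·5.67×10⁻⁸·2.897×10⁹/204.

α/ε ≈ 1.61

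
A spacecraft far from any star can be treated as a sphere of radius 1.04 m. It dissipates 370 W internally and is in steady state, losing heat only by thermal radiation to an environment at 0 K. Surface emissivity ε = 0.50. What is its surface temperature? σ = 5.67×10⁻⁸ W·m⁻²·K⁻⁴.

T ≈ 176 K

Steady state: internal power = radiated power, P = εσA T⁴.
Radiating area A = 4πr² = 13.59 m².
T⁴ = P/(εσA) = 370/(0.50·5.67×10⁻⁸·13.59) = 9.602×10⁸ K⁴.
T = (9.602×10⁸)^(1/4).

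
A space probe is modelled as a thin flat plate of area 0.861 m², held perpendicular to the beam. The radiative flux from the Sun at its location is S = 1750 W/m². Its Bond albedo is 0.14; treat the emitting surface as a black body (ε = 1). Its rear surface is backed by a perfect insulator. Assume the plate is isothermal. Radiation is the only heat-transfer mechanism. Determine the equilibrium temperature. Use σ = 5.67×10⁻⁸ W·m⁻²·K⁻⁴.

At equilibrium, absorbed power = emitted power.
Absorbing cross-section = A = 0.8610 m²; emitting surface = A = 0.8610 m² (ratio 1).
(1−a)S·A_cross = εσ·A_surf·T⁴  ⇒  T⁴ = (1−a)S/(1σ).
T⁴ = 0.860·1750/(1·5.67×10⁻⁸) = 2.654×10¹⁰ K⁴.
T = (2.654×10¹⁰)^(1/4).

T ≈ 404 K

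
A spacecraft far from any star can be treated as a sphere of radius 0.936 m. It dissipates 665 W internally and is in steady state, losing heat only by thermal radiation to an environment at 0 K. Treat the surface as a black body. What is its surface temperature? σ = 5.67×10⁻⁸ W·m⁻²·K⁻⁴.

T ≈ 181 K

Steady state: internal power = radiated power, P = εσA T⁴.
Radiating area A = 4πr² = 11.01 m².
T⁴ = P/(εσA) = 665/(1.0·5.67×10⁻⁸·11.01) = 1.065×10⁹ K⁴.
T = (1.065×10⁹)^(1/4).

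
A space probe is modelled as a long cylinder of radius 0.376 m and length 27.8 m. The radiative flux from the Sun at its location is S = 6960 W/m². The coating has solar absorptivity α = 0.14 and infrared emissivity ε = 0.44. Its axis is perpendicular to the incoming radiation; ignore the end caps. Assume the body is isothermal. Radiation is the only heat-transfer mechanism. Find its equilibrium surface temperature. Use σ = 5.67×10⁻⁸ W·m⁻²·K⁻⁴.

At equilibrium, absorbed power = emitted power.
Absorbing cross-section = 2rL = 20.91 m²; emitting surface = 2πrL = 65.68 m² (ratio π).
αS·A_cross = εσ·A_surf·T⁴  ⇒  T⁴ = αS/(ε·πσ).
T⁴ = 0.140·6960/(0.44·π·5.67×10⁻⁸) = 1.243×10¹⁰ K⁴.
T = (1.243×10¹⁰)^(1/4).

T ≈ 334 K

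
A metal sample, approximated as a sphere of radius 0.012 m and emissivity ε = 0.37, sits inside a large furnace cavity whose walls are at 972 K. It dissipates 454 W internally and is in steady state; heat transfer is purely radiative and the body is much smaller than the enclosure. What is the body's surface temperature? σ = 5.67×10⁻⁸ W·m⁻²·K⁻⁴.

For a small grey body in a large enclosure, net radiated power = εσA(T⁴ − T_w⁴).
Steady state: P = εσA(T⁴ − T_w⁴) with A = 4πr² = 0.001810 m².
T⁴ = P/(εσA) + T_w⁴ = 454/(0.37·5.67×10⁻⁸·0.001810) + (972)⁴
    = 1.196×10¹³ + 8.926×10¹¹ = 1.285×10¹³ K⁴.

T ≈ 1890 K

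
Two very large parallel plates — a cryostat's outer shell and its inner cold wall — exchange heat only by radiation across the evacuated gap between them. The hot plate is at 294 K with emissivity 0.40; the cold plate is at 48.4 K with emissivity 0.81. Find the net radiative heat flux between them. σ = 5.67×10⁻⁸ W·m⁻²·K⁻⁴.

For two infinite grey parallel plates, q = σ(T₁⁴ − T₂⁴)/(1/ε₁ + 1/ε₂ − 1).
T₁⁴ − T₂⁴ = 7.471×10⁹ − 5.488×10⁶ = 7.466×10⁹ K⁴.
1/ε₁ + 1/ε₂ − 1 = 2.500 + 1.235 − 1 = 2.735.
q = 5.67×10⁻⁸ × 7.466×10⁹ / 2.735.

q ≈ 155 W/m²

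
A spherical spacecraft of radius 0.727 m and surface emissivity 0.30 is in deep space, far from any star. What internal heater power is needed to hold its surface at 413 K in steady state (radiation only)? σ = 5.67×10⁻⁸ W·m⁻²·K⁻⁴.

P = εσ·4πr²·T⁴.
4πr² = 6.642 m²; T⁴ = 2.909×10¹⁰ K⁴.
P = 0.30·5.67×10⁻⁸·6.642·2.909×10¹⁰.

P ≈ 3290 W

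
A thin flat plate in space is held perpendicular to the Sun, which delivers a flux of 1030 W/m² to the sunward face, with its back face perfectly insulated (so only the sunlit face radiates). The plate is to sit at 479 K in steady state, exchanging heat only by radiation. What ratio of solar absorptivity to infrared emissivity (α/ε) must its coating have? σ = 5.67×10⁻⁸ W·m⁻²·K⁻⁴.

α/ε ≈ 2.90

Balance: αS·A = εσ·1A·T⁴ ⇒ α/ε = σT⁴/S.
α/ε = 5.67×10⁻⁸·(479)⁴/1030 = 5.67×10⁻⁸·5.264×10¹⁰/1030.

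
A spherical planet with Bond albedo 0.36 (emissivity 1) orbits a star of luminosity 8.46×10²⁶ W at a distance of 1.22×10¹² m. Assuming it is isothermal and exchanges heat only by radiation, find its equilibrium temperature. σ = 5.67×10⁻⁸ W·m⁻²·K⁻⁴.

T ≈ 106 K

First find the stellar flux at distance d: S = L/(4πd²) = 8.46×10²⁶/(4π·(1.22×10¹²)²) = 45.23 W/m².
For an isothermal sphere, absorbed (1−a)S·πr² = emitted σ·4πr²·T⁴, so T⁴ = (1−a)S/(4σ).
T⁴ = 0.640·45.23/(4·5.67×10⁻⁸) = 1.276×10⁸ K⁴.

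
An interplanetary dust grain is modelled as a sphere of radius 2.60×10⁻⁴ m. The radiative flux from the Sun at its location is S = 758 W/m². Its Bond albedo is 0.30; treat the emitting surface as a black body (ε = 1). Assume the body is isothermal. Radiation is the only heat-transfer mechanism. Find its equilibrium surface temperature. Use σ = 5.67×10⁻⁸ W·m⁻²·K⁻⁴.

T ≈ 220 K

At equilibrium, absorbed power = emitted power.
Absorbing cross-section = πr² = 2.124×10⁻⁷ m²; emitting surface = 4πr² = 8.495×10⁻⁷ m² (ratio 4).
(1−a)S·A_cross = εσ·A_surf·T⁴  ⇒  T⁴ = (1−a)S/(4σ).
T⁴ = 0.700·758/(4·5.67×10⁻⁸) = 2.340×10⁹ K⁴.
T = (2.340×10⁹)^(1/4).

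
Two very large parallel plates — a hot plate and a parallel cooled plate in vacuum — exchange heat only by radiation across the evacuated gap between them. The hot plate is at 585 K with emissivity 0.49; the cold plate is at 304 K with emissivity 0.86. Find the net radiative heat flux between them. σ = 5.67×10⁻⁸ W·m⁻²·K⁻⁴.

For two infinite grey parallel plates, q = σ(T₁⁴ − T₂⁴)/(1/ε₁ + 1/ε₂ − 1).
T₁⁴ − T₂⁴ = 1.171×10¹¹ − 8.541×10⁹ = 1.086×10¹¹ K⁴.
1/ε₁ + 1/ε₂ − 1 = 2.041 + 1.163 − 1 = 2.204.
q = 5.67×10⁻⁸ × 1.086×10¹¹ / 2.204.

q ≈ 2790 W/m²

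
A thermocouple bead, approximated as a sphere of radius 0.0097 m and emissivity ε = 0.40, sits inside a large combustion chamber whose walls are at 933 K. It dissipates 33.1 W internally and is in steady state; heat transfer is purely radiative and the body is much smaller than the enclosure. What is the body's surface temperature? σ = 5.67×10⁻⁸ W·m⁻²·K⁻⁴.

For a small grey body in a large enclosure, net radiated power = εσA(T⁴ − T_w⁴).
Steady state: P = εσA(T⁴ − T_w⁴) with A = 4πr² = 0.001182 m².
T⁴ = P/(εσA) + T_w⁴ = 33.1/(0.40·5.67×10⁻⁸·0.001182) + (933)⁴
    = 1.234×10¹² + 7.578×10¹¹ = 1.992×10¹² K⁴.

T ≈ 1190 K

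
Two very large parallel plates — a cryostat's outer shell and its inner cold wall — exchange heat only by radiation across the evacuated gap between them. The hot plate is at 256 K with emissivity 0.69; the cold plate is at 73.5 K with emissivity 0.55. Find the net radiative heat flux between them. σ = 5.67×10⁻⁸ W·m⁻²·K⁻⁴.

For two infinite grey parallel plates, q = σ(T₁⁴ − T₂⁴)/(1/ε₁ + 1/ε₂ − 1).
T₁⁴ − T₂⁴ = 4.295×10⁹ − 2.918×10⁷ = 4.266×10⁹ K⁴.
1/ε₁ + 1/ε₂ − 1 = 1.449 + 1.818 − 1 = 2.267.
q = 5.67×10⁻⁸ × 4.266×10⁹ / 2.267.

q ≈ 107 W/m²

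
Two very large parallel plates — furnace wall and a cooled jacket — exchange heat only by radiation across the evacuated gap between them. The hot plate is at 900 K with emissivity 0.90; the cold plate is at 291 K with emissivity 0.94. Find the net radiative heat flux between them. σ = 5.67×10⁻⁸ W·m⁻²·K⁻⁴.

q ≈ 31300 W/m²

For two infinite grey parallel plates, q = σ(T₁⁴ − T₂⁴)/(1/ε₁ + 1/ε₂ − 1).
T₁⁴ − T₂⁴ = 6.561×10¹¹ − 7.171×10⁹ = 6.489×10¹¹ K⁴.
1/ε₁ + 1/ε₂ − 1 = 1.111 + 1.064 − 1 = 1.175.
q = 5.67×10⁻⁸ × 6.489×10¹¹ / 1.175.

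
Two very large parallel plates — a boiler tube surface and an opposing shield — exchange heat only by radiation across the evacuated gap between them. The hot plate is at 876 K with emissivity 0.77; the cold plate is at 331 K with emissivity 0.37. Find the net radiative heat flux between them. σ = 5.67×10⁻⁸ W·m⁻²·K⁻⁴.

For two infinite grey parallel plates, q = σ(T₁⁴ − T₂⁴)/(1/ε₁ + 1/ε₂ − 1).
T₁⁴ − T₂⁴ = 5.889×10¹¹ − 1.200×10¹⁰ = 5.769×10¹¹ K⁴.
1/ε₁ + 1/ε₂ − 1 = 1.299 + 2.703 − 1 = 3.001.
q = 5.67×10⁻⁸ × 5.769×10¹¹ / 3.001.

q ≈ 10900 W/m²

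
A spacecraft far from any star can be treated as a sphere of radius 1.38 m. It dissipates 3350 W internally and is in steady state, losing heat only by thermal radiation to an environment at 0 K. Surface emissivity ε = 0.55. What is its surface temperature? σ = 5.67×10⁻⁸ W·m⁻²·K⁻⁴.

Steady state: internal power = radiated power, P = εσA T⁴.
Radiating area A = 4πr² = 23.93 m².
T⁴ = P/(εσA) = 3350/(0.55·5.67×10⁻⁸·23.93) = 4.489×10⁹ K⁴.
T = (4.489×10⁹)^(1/4).

T ≈ 259 K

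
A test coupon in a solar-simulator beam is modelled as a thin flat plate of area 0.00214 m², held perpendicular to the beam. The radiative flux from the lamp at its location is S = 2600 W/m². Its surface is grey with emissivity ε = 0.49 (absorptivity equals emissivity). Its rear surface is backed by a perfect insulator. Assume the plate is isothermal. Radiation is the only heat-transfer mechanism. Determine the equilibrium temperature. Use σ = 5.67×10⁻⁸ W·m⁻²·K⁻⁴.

T ≈ 463 K

At equilibrium, absorbed power = emitted power.
Absorbing cross-section = A = 0.002140 m²; emitting surface = A = 0.002140 m² (ratio 1).
εS·A_cross = εσ·A_surf·T⁴  ⇒  T⁴ = S/(1σ)   (ε cancels).
T⁴ = 2600/(1·5.67×10⁻⁸) = 4.586×10¹⁰ K⁴.
T = (4.586×10¹⁰)^(1/4).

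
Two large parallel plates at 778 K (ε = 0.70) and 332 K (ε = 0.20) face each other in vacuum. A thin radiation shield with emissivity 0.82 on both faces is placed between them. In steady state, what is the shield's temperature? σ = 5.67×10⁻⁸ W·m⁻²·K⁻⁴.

In steady state the net flux on the hot side equals that on the cold side.
σ(T₁⁴−T_s⁴)/D₁ = σ(T_s⁴−T₂⁴)/D₂, with D₁ = 1/ε₁+1/ε_s−1 = 1.648, D₂ = 1/ε_s+1/ε₂−1 = 5.220.
Solve for T_s⁴: T_s⁴ = (D₂·T₁⁴ + D₁·T₂⁴)/(D₁+D₂) = 2.814×10¹¹ K⁴.

T_s ≈ 728 K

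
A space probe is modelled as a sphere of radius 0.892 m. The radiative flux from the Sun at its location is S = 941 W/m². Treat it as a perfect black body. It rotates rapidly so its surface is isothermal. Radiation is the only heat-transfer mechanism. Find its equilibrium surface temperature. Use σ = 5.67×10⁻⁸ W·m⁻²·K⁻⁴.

At equilibrium, absorbed power = emitted power.
Absorbing cross-section = πr² = 2.500 m²; emitting surface = 4πr² = 9.999 m² (ratio 4).
S·A_cross = εσ·A_surf·T⁴  ⇒  T⁴ = S/(4σ).
T⁴ = 1.00·941/(4·5.67×10⁻⁸) = 4.149×10⁹ K⁴.
T = (4.149×10⁹)^(1/4).

T ≈ 254 K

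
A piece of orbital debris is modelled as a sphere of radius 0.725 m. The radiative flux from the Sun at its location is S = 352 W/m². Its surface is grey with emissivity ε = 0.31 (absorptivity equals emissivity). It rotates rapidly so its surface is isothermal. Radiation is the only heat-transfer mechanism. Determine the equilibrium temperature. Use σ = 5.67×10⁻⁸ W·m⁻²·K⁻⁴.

At equilibrium, absorbed power = emitted power.
Absorbing cross-section = πr² = 1.651 m²; emitting surface = 4πr² = 6.605 m² (ratio 4).
εS·A_cross = εσ·A_surf·T⁴  ⇒  T⁴ = S/(4σ)   (ε cancels).
T⁴ = 352/(4·5.67×10⁻⁸) = 1.552×10⁹ K⁴.
T = (1.552×10⁹)^(1/4).

T ≈ 198 K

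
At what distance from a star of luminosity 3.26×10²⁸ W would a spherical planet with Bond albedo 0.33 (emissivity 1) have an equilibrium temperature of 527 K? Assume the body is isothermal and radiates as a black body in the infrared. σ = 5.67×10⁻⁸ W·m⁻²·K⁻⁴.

d ≈ 3.15×10¹¹ m

For an isothermal black-emitting sphere, (1−a)S·πr² = σ·4πr²·T⁴ ⇒ S = 4σT⁴/(1−a).
S = 4·5.67×10⁻⁸·(527)⁴/0.670 = 26110 W/m².
Flux falls as S = L/(4πd²), so d = √(L/(4πS)) = √(3.26×10²⁸/(4π·26110)).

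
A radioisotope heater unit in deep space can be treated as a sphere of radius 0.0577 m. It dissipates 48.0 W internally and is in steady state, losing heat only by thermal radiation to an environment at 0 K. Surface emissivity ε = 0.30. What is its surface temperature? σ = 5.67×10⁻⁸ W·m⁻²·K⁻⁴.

Steady state: internal power = radiated power, P = εσA T⁴.
Radiating area A = 4πr² = 0.04184 m².
T⁴ = P/(εσA) = 48.0/(0.30·5.67×10⁻⁸·0.04184) = 6.745×10¹⁰ K⁴.
T = (6.745×10¹⁰)^(1/4).

T ≈ 510 K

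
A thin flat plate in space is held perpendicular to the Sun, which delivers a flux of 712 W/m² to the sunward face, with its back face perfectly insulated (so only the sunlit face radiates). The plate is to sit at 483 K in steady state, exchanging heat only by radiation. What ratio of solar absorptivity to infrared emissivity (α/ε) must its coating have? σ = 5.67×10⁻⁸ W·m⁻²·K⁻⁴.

α/ε ≈ 4.33

Balance: αS·A = εσ·1A·T⁴ ⇒ α/ε = σT⁴/S.
α/ε = 5.67×10⁻⁸·(483)⁴/712 = 5.67×10⁻⁸·5.442×10¹⁰/712.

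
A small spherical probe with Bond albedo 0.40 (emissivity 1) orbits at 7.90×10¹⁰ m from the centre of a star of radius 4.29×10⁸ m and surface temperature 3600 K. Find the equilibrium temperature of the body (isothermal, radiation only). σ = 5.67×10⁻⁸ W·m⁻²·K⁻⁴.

The star's surface emits σT_*⁴; at distance d the flux is S = σT_*⁴(R_*/d)².
S = 5.67×10⁻⁸·(3600)⁴·(4.29×10⁸/7.90×10¹⁰)² = 280.8 W/m².
For an isothermal sphere T⁴ = (1−a)S/(4σ) = 7.430×10⁸ K⁴.

T ≈ 165 K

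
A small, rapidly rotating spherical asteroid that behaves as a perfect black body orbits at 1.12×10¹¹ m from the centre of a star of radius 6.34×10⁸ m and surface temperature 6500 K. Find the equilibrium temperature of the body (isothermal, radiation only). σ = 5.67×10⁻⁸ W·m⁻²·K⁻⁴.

T ≈ 346 K

The star's surface emits σT_*⁴; at distance d the flux is S = σT_*⁴(R_*/d)².
S = 5.67×10⁻⁸·(6500)⁴·(6.34×10⁸/1.12×10¹¹)² = 3243 W/m².
For an isothermal sphere T⁴ = (1−a)S/(4σ) = 1.430×10¹⁰ K⁴.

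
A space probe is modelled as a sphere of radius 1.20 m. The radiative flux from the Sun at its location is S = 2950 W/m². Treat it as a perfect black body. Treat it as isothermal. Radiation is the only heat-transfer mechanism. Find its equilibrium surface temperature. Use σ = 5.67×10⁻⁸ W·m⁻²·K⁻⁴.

T ≈ 338 K

At equilibrium, absorbed power = emitted power.
Absorbing cross-section = πr² = 4.524 m²; emitting surface = 4πr² = 18.10 m² (ratio 4).
S·A_cross = εσ·A_surf·T⁴  ⇒  T⁴ = S/(4σ).
T⁴ = 1.00·2950/(4·5.67×10⁻⁸) = 1.301×10¹⁰ K⁴.
T = (1.301×10¹⁰)^(1/4).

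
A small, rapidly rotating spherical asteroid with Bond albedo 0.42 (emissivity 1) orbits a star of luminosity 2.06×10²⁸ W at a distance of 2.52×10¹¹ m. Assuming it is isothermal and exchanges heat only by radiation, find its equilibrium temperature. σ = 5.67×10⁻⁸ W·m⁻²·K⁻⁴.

First find the stellar flux at distance d: S = L/(4πd²) = 2.06×10²⁸/(4π·(2.52×10¹¹)²) = 25810 W/m².
For an isothermal sphere, absorbed (1−a)S·πr² = emitted σ·4πr²·T⁴, so T⁴ = (1−a)S/(4σ).
T⁴ = 0.580·25810/(4·5.67×10⁻⁸) = 6.601×10¹⁰ K⁴.

T ≈ 507 K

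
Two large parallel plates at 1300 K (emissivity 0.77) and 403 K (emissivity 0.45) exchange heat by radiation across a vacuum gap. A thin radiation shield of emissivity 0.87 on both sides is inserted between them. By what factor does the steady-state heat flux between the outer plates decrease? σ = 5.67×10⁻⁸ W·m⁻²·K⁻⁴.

factor ≈ 1.52

Without shield: q₀ = σΔ(T⁴)/(1/ε₁+1/ε₂−1) with denominator 2.521.
With shield the two gaps are in series; the resistances add: (1/ε₁+1/ε_s−1)+(1/ε_s+1/ε₂−1) = 1.448+2.372 = 3.820.
Heat-flux ratio q₀/q = 3.820/2.521.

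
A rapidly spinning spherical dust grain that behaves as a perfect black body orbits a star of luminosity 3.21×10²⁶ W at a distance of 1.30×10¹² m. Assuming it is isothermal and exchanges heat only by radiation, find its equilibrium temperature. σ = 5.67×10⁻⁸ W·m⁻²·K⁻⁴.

First find the stellar flux at distance d: S = L/(4πd²) = 3.21×10²⁶/(4π·(1.30×10¹²)²) = 15.12 W/m².
For an isothermal sphere, absorbed (1−a)S·πr² = emitted σ·4πr²·T⁴, so T⁴ = (1−a)S/(4σ).
T⁴ = 1.00·15.12/(4·5.67×10⁻⁸) = 6.664×10⁷ K⁴.

T ≈ 90.4 K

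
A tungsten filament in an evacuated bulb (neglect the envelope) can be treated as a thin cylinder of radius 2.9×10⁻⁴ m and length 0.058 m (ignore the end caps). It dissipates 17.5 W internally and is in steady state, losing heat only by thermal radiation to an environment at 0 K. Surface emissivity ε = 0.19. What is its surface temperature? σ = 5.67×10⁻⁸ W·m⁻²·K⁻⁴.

T ≈ 1980 K

Steady state: internal power = radiated power, P = εσA T⁴.
Radiating area A = 2πrL = 1.057×10⁻⁴ m².
T⁴ = P/(εσA) = 17.5/(0.19·5.67×10⁻⁸·1.057×10⁻⁴) = 1.537×10¹³ K⁴.
T = (1.537×10¹³)^(1/4).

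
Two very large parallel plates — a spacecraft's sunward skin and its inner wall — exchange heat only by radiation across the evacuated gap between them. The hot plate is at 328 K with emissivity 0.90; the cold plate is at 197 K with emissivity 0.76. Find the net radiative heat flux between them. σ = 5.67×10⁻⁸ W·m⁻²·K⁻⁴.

For two infinite grey parallel plates, q = σ(T₁⁴ − T₂⁴)/(1/ε₁ + 1/ε₂ − 1).
T₁⁴ − T₂⁴ = 1.157×10¹⁰ − 1.506×10⁹ = 1.007×10¹⁰ K⁴.
1/ε₁ + 1/ε₂ − 1 = 1.111 + 1.316 − 1 = 1.427.
q = 5.67×10⁻⁸ × 1.007×10¹⁰ / 1.427.

q ≈ 400 W/m²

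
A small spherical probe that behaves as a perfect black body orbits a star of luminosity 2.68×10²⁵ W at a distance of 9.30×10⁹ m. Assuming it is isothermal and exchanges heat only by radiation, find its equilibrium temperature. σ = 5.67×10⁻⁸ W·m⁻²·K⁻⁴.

First find the stellar flux at distance d: S = L/(4πd²) = 2.68×10²⁵/(4π·(9.30×10⁹)²) = 24660 W/m².
For an isothermal sphere, absorbed (1−a)S·πr² = emitted σ·4πr²·T⁴, so T⁴ = (1−a)S/(4σ).
T⁴ = 1.00·24660/(4·5.67×10⁻⁸) = 1.087×10¹¹ K⁴.

T ≈ 574 K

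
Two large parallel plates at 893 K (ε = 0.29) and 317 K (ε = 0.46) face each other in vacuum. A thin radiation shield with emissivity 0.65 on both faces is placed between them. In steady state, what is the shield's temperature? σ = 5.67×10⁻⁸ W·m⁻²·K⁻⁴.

In steady state the net flux on the hot side equals that on the cold side.
σ(T₁⁴−T_s⁴)/D₁ = σ(T_s⁴−T₂⁴)/D₂, with D₁ = 1/ε₁+1/ε_s−1 = 3.987, D₂ = 1/ε_s+1/ε₂−1 = 2.712.
Solve for T_s⁴: T_s⁴ = (D₂·T₁⁴ + D₁·T₂⁴)/(D₁+D₂) = 2.635×10¹¹ K⁴.

T_s ≈ 716 K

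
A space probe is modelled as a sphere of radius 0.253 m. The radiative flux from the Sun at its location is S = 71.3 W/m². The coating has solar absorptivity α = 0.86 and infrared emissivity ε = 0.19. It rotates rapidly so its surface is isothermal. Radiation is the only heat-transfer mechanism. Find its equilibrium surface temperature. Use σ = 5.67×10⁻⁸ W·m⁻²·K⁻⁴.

T ≈ 194 K

At equilibrium, absorbed power = emitted power.
Absorbing cross-section = πr² = 0.2011 m²; emitting surface = 4πr² = 0.8044 m² (ratio 4).
αS·A_cross = εσ·A_surf·T⁴  ⇒  T⁴ = αS/(ε·4σ).
T⁴ = 0.860·71.3/(0.19·4·5.67×10⁻⁸) = 1.423×10⁹ K⁴.
T = (1.423×10⁹)^(1/4).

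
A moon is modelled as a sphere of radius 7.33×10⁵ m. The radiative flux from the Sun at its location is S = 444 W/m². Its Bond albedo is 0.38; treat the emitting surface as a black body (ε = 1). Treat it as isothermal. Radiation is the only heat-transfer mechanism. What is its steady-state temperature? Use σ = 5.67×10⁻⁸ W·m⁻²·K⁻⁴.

T ≈ 187 K

At equilibrium, absorbed power = emitted power.
Absorbing cross-section = πr² = 1.688×10¹² m²; emitting surface = 4πr² = 6.752×10¹² m² (ratio 4).
(1−a)S·A_cross = εσ·A_surf·T⁴  ⇒  T⁴ = (1−a)S/(4σ).
T⁴ = 0.620·444/(4·5.67×10⁻⁸) = 1.214×10⁹ K⁴.
T = (1.214×10⁹)^(1/4).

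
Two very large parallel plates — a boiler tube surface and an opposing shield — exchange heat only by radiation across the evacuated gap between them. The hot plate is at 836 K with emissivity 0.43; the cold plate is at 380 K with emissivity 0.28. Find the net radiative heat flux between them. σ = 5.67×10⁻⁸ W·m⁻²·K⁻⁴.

For two infinite grey parallel plates, q = σ(T₁⁴ − T₂⁴)/(1/ε₁ + 1/ε₂ − 1).
T₁⁴ − T₂⁴ = 4.885×10¹¹ − 2.085×10¹⁰ = 4.676×10¹¹ K⁴.
1/ε₁ + 1/ε₂ − 1 = 2.326 + 3.571 − 1 = 4.897.
q = 5.67×10⁻⁸ × 4.676×10¹¹ / 4.897.

q ≈ 5410 W/m²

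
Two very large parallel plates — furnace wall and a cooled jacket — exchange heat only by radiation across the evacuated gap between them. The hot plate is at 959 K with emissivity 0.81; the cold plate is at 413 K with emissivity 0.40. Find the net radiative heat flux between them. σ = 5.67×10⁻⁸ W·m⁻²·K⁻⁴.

q ≈ 16900 W/m²

For two infinite grey parallel plates, q = σ(T₁⁴ − T₂⁴)/(1/ε₁ + 1/ε₂ − 1).
T₁⁴ − T₂⁴ = 8.458×10¹¹ − 2.909×10¹⁰ = 8.167×10¹¹ K⁴.
1/ε₁ + 1/ε₂ − 1 = 1.235 + 2.500 − 1 = 2.735.
q = 5.67×10⁻⁸ × 8.167×10¹¹ / 2.735.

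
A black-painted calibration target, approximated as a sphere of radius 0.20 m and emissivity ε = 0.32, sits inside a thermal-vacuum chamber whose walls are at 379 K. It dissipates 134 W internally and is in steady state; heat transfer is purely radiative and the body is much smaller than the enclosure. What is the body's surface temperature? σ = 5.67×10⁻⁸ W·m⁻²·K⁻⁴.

T ≈ 434 K

For a small grey body in a large enclosure, net radiated power = εσA(T⁴ − T_w⁴).
Steady state: P = εσA(T⁴ − T_w⁴) with A = 4πr² = 0.5027 m².
T⁴ = P/(εσA) + T_w⁴ = 134/(0.32·5.67×10⁻⁸·0.5027) + (379)⁴
    = 1.469×10¹⁰ + 2.063×10¹⁰ = 3.533×10¹⁰ K⁴.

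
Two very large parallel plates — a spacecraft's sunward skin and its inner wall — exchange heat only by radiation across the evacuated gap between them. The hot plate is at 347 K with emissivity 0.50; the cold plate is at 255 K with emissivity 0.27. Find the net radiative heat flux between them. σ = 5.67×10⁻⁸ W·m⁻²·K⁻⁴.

q ≈ 124 W/m²

For two infinite grey parallel plates, q = σ(T₁⁴ − T₂⁴)/(1/ε₁ + 1/ε₂ − 1).
T₁⁴ − T₂⁴ = 1.450×10¹⁰ − 4.228×10⁹ = 1.027×10¹⁰ K⁴.
1/ε₁ + 1/ε₂ − 1 = 2.000 + 3.704 − 1 = 4.704.
q = 5.67×10⁻⁸ × 1.027×10¹⁰ / 4.704.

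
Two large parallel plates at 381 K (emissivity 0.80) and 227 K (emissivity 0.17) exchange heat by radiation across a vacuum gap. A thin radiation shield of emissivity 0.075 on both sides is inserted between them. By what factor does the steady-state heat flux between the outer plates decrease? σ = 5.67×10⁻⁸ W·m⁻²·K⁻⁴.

factor ≈ 5.19

Without shield: q₀ = σΔ(T⁴)/(1/ε₁+1/ε₂−1) with denominator 6.132.
With shield the two gaps are in series; the resistances add: (1/ε₁+1/ε_s−1)+(1/ε_s+1/ε₂−1) = 13.58+18.22 = 31.80.
Heat-flux ratio q₀/q = 31.80/6.132.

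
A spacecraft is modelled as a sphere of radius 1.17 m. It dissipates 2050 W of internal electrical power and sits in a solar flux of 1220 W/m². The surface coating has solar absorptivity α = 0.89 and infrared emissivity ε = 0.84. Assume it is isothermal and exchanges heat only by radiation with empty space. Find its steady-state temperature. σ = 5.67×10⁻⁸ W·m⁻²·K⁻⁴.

T ≈ 301 K

At steady state, absorbed solar power + internal power = radiated power.
Absorbed: α·S·A_cross = 0.89·1220·4.301 = 4670 W (cross-section πr²).
Total input = 4670 + 2050 = 6720 W.
Radiated: εσ·A_surf·T⁴ with A_surf = 4πr² = 17.20 m².
T⁴ = 6720/(0.84·5.67×10⁻⁸·17.20) = 8.202×10⁹ K⁴.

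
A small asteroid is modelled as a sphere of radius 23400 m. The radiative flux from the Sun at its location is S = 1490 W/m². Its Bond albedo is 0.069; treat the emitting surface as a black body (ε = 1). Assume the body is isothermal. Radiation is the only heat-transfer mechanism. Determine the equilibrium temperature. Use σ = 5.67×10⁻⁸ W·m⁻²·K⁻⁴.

T ≈ 280 K

At equilibrium, absorbed power = emitted power.
Absorbing cross-section = πr² = 1.720×10⁹ m²; emitting surface = 4πr² = 6.881×10⁹ m² (ratio 4).
(1−a)S·A_cross = εσ·A_surf·T⁴  ⇒  T⁴ = (1−a)S/(4σ).
T⁴ = 0.931·1490/(4·5.67×10⁻⁸) = 6.116×10⁹ K⁴.
T = (6.116×10⁹)^(1/4).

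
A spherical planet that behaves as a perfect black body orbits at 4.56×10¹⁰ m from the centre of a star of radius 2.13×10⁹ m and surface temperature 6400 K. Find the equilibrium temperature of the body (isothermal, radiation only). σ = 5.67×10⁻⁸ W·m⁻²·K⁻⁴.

T ≈ 978 K

The star's surface emits σT_*⁴; at distance d the flux is S = σT_*⁴(R_*/d)².
S = 5.67×10⁻⁸·(6400)⁴·(2.13×10⁹/4.56×10¹⁰)² = 2.076×10⁵ W/m².
For an isothermal sphere T⁴ = (1−a)S/(4σ) = 9.151×10¹¹ K⁴.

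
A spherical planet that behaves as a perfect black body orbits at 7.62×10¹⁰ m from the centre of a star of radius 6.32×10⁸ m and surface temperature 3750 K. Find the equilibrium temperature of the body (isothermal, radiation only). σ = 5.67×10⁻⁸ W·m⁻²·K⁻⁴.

T ≈ 241 K

The star's surface emits σT_*⁴; at distance d the flux is S = σT_*⁴(R_*/d)².
S = 5.67×10⁻⁸·(3750)⁴·(6.32×10⁸/7.62×10¹⁰)² = 771.3 W/m².
For an isothermal sphere T⁴ = (1−a)S/(4σ) = 3.401×10⁹ K⁴.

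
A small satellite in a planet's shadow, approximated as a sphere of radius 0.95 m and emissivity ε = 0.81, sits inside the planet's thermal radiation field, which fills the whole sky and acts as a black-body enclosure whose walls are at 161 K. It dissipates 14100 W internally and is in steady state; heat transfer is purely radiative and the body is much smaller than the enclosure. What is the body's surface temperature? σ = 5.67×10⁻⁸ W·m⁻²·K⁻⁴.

For a small grey body in a large enclosure, net radiated power = εσA(T⁴ − T_w⁴).
Steady state: P = εσA(T⁴ − T_w⁴) with A = 4πr² = 11.34 m².
T⁴ = P/(εσA) + T_w⁴ = 14100/(0.81·5.67×10⁻⁸·11.34) + (161)⁴
    = 2.707×10¹⁰ + 6.719×10⁸ = 2.774×10¹⁰ K⁴.

T ≈ 408 K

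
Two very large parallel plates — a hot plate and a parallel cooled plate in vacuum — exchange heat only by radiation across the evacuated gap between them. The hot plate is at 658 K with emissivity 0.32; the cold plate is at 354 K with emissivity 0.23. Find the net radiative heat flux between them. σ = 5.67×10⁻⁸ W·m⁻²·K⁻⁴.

q ≈ 1500 W/m²

For two infinite grey parallel plates, q = σ(T₁⁴ − T₂⁴)/(1/ε₁ + 1/ε₂ − 1).
T₁⁴ − T₂⁴ = 1.875×10¹¹ − 1.570×10¹⁰ = 1.718×10¹¹ K⁴.
1/ε₁ + 1/ε₂ − 1 = 3.125 + 4.348 − 1 = 6.473.
q = 5.67×10⁻⁸ × 1.718×10¹¹ / 6.473.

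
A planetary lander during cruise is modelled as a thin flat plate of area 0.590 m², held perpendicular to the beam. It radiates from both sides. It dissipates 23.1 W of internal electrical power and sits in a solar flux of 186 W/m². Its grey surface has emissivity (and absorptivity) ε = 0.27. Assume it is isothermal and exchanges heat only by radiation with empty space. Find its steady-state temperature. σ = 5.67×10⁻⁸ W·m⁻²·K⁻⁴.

T ≈ 232 K

At steady state, absorbed solar power + internal power = radiated power.
Absorbed: α·S·A_cross = 0.27·186·0.5900 = 29.63 W (cross-section A).
Total input = 29.63 + 23.1 = 52.73 W.
Radiated: εσ·A_surf·T⁴ with A_surf = 2A = 1.180 m².
T⁴ = 52.73/(0.27·5.67×10⁻⁸·1.180) = 2.919×10⁹ K⁴.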